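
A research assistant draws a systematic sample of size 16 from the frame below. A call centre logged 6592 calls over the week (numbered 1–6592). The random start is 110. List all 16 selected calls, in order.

110, 522, 934, 1346, 1758, 2170, 2582, 2994, 3406, 3818, 4230, 4642, 5054, 5466, 5878, 6290

k = N/n = 6592/16 = 412
call 1: 110
call 2: 110 + 412 = 522
call 3: 522 + 412 = 934
call 4: 934 + 412 = 1346
call 5: 1346 + 412 = 1758
call 6: 1758 + 412 = 2170
call 7: 2170 + 412 = 2582
call 8: 2582 + 412 = 2994
call 9: 2994 + 412 = 3406
call 10: 3406 + 412 = 3818
call 11: 3818 + 412 = 4230
call 12: 4230 + 412 = 4642
call 13: 4642 + 412 = 5054
call 14: 5054 + 412 = 5466
call 15: 5466 + 412 = 5878
call 16: 5878 + 412 = 6290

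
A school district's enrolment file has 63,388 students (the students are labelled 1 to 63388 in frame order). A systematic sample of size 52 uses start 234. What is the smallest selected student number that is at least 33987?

k = 63388/52 = 1219
Steps past start: ⌈(33987 − 234)/1219⌉ = ⌈33753/1219⌉ = 28
Selected student: 234 + 28×1219 = 34366

34366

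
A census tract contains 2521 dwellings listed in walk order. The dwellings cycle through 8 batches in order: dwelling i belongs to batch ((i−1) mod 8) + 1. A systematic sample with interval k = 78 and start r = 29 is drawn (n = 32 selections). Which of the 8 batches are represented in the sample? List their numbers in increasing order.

Consecutive selections differ by k = 78, so their batch numbers differ by 78 mod 8 = 6.
gcd(78, 8) = 2, so the sample visits 8/2 = 4 distinct residues mod 8.
Start 29 is batch 5; the batches hit are 1, 3, 5, 7.

1, 3, 5, 7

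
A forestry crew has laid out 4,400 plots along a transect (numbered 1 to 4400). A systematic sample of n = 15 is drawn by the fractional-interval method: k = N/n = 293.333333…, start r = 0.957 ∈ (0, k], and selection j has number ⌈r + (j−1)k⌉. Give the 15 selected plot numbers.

1, 295, 588, 881, 1175, 1468, 1761, 2055, 2348, 2641, 2935, 3228, 3521, 3815, 4108

j=1: r + 0k = 0.957 → ⌈·⌉ = 1
j=2: r + 1k = 294.290333… → ⌈·⌉ = 295
j=3: r + 2k = 587.623666… → ⌈·⌉ = 588
j=4: r + 3k = 880.957 → ⌈·⌉ = 881
j=5: r + 4k = 1174.290333… → ⌈·⌉ = 1175
j=6: r + 5k = 1467.623666… → ⌈·⌉ = 1468
j=7: r + 6k = 1760.957 → ⌈·⌉ = 1761
j=8: r + 7k = 2054.290333… → ⌈·⌉ = 2055
j=9: r + 8k = 2347.623666… → ⌈·⌉ = 2348
j=10: r + 9k = 2640.957 → ⌈·⌉ = 2641
j=11: r + 10k = 2934.290333… → ⌈·⌉ = 2935
j=12: r + 11k = 3227.623666… → ⌈·⌉ = 3228
j=13: r + 12k = 3520.957 → ⌈·⌉ = 3521
j=14: r + 13k = 3814.290333… → ⌈·⌉ = 3815
j=15: r + 14k = 4107.623666… → ⌈·⌉ = 4108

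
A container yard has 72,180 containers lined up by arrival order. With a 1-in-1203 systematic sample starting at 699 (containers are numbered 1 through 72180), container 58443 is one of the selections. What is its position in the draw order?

k = 1203
position = (58443 − 699)/1203 + 1 = 57744/1203 + 1 = 48 + 1 = 49

49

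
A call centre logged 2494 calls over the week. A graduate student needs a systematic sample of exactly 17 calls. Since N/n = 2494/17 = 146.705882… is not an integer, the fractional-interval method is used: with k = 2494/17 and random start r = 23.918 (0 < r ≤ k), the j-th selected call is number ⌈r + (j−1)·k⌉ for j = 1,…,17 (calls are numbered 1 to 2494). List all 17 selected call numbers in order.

24, 171, 318, 465, 611, 758, 905, 1051, 1198, 1345, 1491, 1638, 1785, 1932, 2078, 2225, 2372

j=1: r + 0k = 23.918 → ⌈·⌉ = 24
j=2: r + 1k = 170.623882… → ⌈·⌉ = 171
j=3: r + 2k = 317.329764… → ⌈·⌉ = 318
j=4: r + 3k = 464.035647… → ⌈·⌉ = 465
j=5: r + 4k = 610.741529… → ⌈·⌉ = 611
j=6: r + 5k = 757.447411… → ⌈·⌉ = 758
j=7: r + 6k = 904.153294… → ⌈·⌉ = 905
j=8: r + 7k = 1050.859176… → ⌈·⌉ = 1051
j=9: r + 8k = 1197.565058… → ⌈·⌉ = 1198
j=10: r + 9k = 1344.270941… → ⌈·⌉ = 1345
j=11: r + 10k = 1490.976823… → ⌈·⌉ = 1491
j=12: r + 11k = 1637.682705… → ⌈·⌉ = 1638
j=13: r + 12k = 1784.388588… → ⌈·⌉ = 1785
j=14: r + 13k = 1931.094470… → ⌈·⌉ = 1932
j=15: r + 14k = 2077.800352… → ⌈·⌉ = 2078
j=16: r + 15k = 2224.506235… → ⌈·⌉ = 2225
j=17: r + 16k = 2371.212117… → ⌈·⌉ = 2372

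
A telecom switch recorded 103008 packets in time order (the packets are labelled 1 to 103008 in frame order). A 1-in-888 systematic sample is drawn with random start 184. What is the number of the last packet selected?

k = 888
116th selection = r + (116−1)·k = 184 + 115×888 = 184 + 102120 = 102304

102304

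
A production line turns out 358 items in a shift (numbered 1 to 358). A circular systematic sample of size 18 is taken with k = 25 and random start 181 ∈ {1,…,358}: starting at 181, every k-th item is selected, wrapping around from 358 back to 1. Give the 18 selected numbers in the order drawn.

181, 206, 231, 256, 281, 306, 331, 356, 23, 48, 73, 98, 123, 148, 173, 198, 223, 248

Selection 1: 181
Selection 2: 181 + 25 = 206
Selection 3: 206 + 25 = 231
Selection 4: 231 + 25 = 256
Selection 5: 256 + 25 = 281
Selection 6: 281 + 25 = 306
Selection 7: 306 + 25 = 331
Selection 8: 331 + 25 = 356
Selection 9: 356 + 25 = 381 → 381 − 358 = 23
Selection 10: 23 + 25 = 48
Selection 11: 48 + 25 = 73
Selection 12: 73 + 25 = 98
Selection 13: 98 + 25 = 123
Selection 14: 123 + 25 = 148
Selection 15: 148 + 25 = 173
Selection 16: 173 + 25 = 198
Selection 17: 198 + 25 = 223
Selection 18: 223 + 25 = 248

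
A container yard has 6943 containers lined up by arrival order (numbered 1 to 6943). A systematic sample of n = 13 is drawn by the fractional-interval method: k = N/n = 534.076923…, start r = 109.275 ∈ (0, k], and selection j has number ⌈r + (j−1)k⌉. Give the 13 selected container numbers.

j=1: r + 0k = 109.275 → ⌈·⌉ = 110
j=2: r + 1k = 643.351923… → ⌈·⌉ = 644
j=3: r + 2k = 1177.428846… → ⌈·⌉ = 1178
j=4: r + 3k = 1711.505769… → ⌈·⌉ = 1712
j=5: r + 4k = 2245.582692… → ⌈·⌉ = 2246
j=6: r + 5k = 2779.659615… → ⌈·⌉ = 2780
j=7: r + 6k = 3313.736538… → ⌈·⌉ = 3314
j=8: r + 7k = 3847.813461… → ⌈·⌉ = 3848
j=9: r + 8k = 4381.890384… → ⌈·⌉ = 4382
j=10: r + 9k = 4915.967307… → ⌈·⌉ = 4916
j=11: r + 10k = 5450.044230… → ⌈·⌉ = 5451
j=12: r + 11k = 5984.121153… → ⌈·⌉ = 5985
j=13: r + 12k = 6518.198076… → ⌈·⌉ = 6519

110, 644, 1178, 1712, 2246, 2780, 3314, 3848, 4382, 4916, 5451, 5985, 6519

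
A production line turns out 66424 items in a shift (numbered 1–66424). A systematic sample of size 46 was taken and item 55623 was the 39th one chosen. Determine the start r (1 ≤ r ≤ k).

751

k = 66424/46 = 1444
r = 55623 − (39−1)×1444 = 55623 − 54872 = 751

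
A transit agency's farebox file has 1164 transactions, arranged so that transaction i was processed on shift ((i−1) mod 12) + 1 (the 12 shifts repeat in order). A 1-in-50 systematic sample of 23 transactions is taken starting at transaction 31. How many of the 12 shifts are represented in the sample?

6

Consecutive selections differ by k = 50, so their shift numbers differ by 50 mod 12 = 2.
gcd(50, 12) = 2, so the sample visits 12/2 = 6 distinct residues mod 12.
Start 31 is shift 7; the shifts hit are 1, 3, 5, 7, 9, 11.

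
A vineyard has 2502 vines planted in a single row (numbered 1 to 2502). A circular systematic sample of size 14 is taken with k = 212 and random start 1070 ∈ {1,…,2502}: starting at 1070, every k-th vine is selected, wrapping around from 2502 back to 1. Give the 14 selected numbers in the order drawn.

Selection 1: 1070
Selection 2: 1070 + 212 = 1282
Selection 3: 1282 + 212 = 1494
Selection 4: 1494 + 212 = 1706
Selection 5: 1706 + 212 = 1918
Selection 6: 1918 + 212 = 2130
Selection 7: 2130 + 212 = 2342
Selection 8: 2342 + 212 = 2554 → 2554 − 2502 = 52
Selection 9: 52 + 212 = 264
Selection 10: 264 + 212 = 476
Selection 11: 476 + 212 = 688
Selection 12: 688 + 212 = 900
Selection 13: 900 + 212 = 1112
Selection 14: 1112 + 212 = 1324

1070, 1282, 1494, 1706, 1918, 2130, 2342, 52, 264, 476, 688, 900, 1112, 1324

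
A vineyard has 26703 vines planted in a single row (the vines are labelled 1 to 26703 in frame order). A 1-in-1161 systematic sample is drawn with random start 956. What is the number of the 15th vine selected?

17210

k = 1161
15th selection = r + (15−1)·k = 956 + 14×1161 = 956 + 16254 = 17210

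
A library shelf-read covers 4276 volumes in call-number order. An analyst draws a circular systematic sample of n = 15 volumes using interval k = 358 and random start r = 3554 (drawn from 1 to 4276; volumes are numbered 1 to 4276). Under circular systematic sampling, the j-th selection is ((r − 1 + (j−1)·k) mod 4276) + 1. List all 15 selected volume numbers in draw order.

Selection 1: 3554
Selection 2: 3554 + 358 = 3912
Selection 3: 3912 + 358 = 4270
Selection 4: 4270 + 358 = 4628 → 4628 − 4276 = 352
Selection 5: 352 + 358 = 710
Selection 6: 710 + 358 = 1068
Selection 7: 1068 + 358 = 1426
Selection 8: 1426 + 358 = 1784
Selection 9: 1784 + 358 = 2142
Selection 10: 2142 + 358 = 2500
Selection 11: 2500 + 358 = 2858
Selection 12: 2858 + 358 = 3216
Selection 13: 3216 + 358 = 3574
Selection 14: 3574 + 358 = 3932
Selection 15: 3932 + 358 = 4290 → 4290 − 4276 = 14

3554, 3912, 4270, 352, 710, 1068, 1426, 1784, 2142, 2500, 2858, 3216, 3574, 3932, 14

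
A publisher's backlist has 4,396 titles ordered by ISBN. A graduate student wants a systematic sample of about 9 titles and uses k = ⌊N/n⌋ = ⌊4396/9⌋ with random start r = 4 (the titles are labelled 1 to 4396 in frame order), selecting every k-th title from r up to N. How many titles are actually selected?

k = ⌊4396/9⌋ = 488
Achieved size = ⌊(4396 − 4)/488⌋ + 1 = ⌊4392/488⌋ + 1 = 9 + 1 = 10
(last selection: 4 + 9×488 = 4396 ≤ 4396; next would be 4884 > 4396)

10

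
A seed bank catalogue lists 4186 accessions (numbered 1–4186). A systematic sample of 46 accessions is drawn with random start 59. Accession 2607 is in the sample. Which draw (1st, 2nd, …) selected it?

k = 4186/46 = 91
position = (2607 − 59)/91 + 1 = 2548/91 + 1 = 28 + 1 = 29

29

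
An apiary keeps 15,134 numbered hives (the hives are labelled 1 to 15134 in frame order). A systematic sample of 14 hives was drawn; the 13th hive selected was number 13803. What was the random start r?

k = 15134/14 = 1081
r = 13803 − (13−1)×1081 = 13803 − 12972 = 831

831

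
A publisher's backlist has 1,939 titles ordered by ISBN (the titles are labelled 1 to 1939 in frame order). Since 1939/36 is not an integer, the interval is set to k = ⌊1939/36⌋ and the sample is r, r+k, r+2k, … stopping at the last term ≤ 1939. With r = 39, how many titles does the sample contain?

36

k = ⌊1939/36⌋ = 53
Achieved size = ⌊(1939 − 39)/53⌋ + 1 = ⌊1900/53⌋ + 1 = 35 + 1 = 36
(last selection: 39 + 35×53 = 1894 ≤ 1939; next would be 1947 > 1939)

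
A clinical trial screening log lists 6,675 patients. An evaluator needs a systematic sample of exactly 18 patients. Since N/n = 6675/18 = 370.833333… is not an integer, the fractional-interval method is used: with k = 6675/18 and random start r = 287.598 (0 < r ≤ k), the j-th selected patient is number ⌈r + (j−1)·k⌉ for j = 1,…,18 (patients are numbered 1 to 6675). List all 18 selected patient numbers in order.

288, 659, 1030, 1401, 1771, 2142, 2513, 2884, 3255, 3626, 3996, 4367, 4738, 5109, 5480, 5851, 6221, 6592

j=1: r + 0k = 287.598 → ⌈·⌉ = 288
j=2: r + 1k = 658.431333… → ⌈·⌉ = 659
j=3: r + 2k = 1029.264666… → ⌈·⌉ = 1030
j=4: r + 3k = 1400.098 → ⌈·⌉ = 1401
j=5: r + 4k = 1770.931333… → ⌈·⌉ = 1771
j=6: r + 5k = 2141.764666… → ⌈·⌉ = 2142
j=7: r + 6k = 2512.598 → ⌈·⌉ = 2513
j=8: r + 7k = 2883.431333… → ⌈·⌉ = 2884
j=9: r + 8k = 3254.264666… → ⌈·⌉ = 3255
j=10: r + 9k = 3625.098 → ⌈·⌉ = 3626
j=11: r + 10k = 3995.931333… → ⌈·⌉ = 3996
j=12: r + 11k = 4366.764666… → ⌈·⌉ = 4367
j=13: r + 12k = 4737.598 → ⌈·⌉ = 4738
j=14: r + 13k = 5108.431333… → ⌈·⌉ = 5109
j=15: r + 14k = 5479.264666… → ⌈·⌉ = 5480
j=16: r + 15k = 5850.098 → ⌈·⌉ = 5851
j=17: r + 16k = 6220.931333… → ⌈·⌉ = 6221
j=18: r + 17k = 6591.764666… → ⌈·⌉ = 6592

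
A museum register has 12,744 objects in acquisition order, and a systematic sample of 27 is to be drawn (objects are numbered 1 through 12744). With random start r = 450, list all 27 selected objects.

k = N/n = 12744/27 = 472
object 1: 450
object 2: 450 + 472 = 922
object 3: 922 + 472 = 1394
object 4: 1394 + 472 = 1866
object 5: 1866 + 472 = 2338
object 6: 2338 + 472 = 2810
object 7: 2810 + 472 = 3282
object 8: 3282 + 472 = 3754
object 9: 3754 + 472 = 4226
object 10: 4226 + 472 = 4698
object 11: 4698 + 472 = 5170
object 12: 5170 + 472 = 5642
object 13: 5642 + 472 = 6114
object 14: 6114 + 472 = 6586
object 15: 6586 + 472 = 7058
object 16: 7058 + 472 = 7530
object 17: 7530 + 472 = 8002
object 18: 8002 + 472 = 8474
object 19: 8474 + 472 = 8946
object 20: 8946 + 472 = 9418
object 21: 9418 + 472 = 9890
object 22: 9890 + 472 = 10362
object 23: 10362 + 472 = 10834
object 24: 10834 + 472 = 11306
object 25: 11306 + 472 = 11778
object 26: 11778 + 472 = 12250
object 27: 12250 + 472 = 12722

450, 922, 1394, 1866, 2338, 2810, 3282, 3754, 4226, 4698, 5170, 5642, 6114, 6586, 7058, 7530, 8002, 8474, 8946, 9418, 9890, 10362, 10834, 11306, 11778, 12250, 12722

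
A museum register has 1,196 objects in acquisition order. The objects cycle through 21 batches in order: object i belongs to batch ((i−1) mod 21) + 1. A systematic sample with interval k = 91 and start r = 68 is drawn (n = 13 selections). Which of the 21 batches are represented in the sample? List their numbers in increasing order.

5, 12, 19

Consecutive selections differ by k = 91, so their batch numbers differ by 91 mod 21 = 7.
gcd(91, 21) = 7, so the sample visits 21/7 = 3 distinct residues mod 21.
Start 68 is batch 5; the batches hit are 5, 12, 19.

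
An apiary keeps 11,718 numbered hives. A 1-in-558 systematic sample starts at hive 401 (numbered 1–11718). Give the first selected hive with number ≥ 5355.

k = 558
Steps past start: ⌈(5355 − 401)/558⌉ = ⌈4954/558⌉ = 9
Selected hive: 401 + 9×558 = 5423

5423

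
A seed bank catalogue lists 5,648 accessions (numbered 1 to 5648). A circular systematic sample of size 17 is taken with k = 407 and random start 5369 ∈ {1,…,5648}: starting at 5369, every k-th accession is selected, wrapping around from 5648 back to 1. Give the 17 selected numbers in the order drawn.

Selection 1: 5369
Selection 2: 5369 + 407 = 5776 → 5776 − 5648 = 128
Selection 3: 128 + 407 = 535
Selection 4: 535 + 407 = 942
Selection 5: 942 + 407 = 1349
Selection 6: 1349 + 407 = 1756
Selection 7: 1756 + 407 = 2163
Selection 8: 2163 + 407 = 2570
Selection 9: 2570 + 407 = 2977
Selection 10: 2977 + 407 = 3384
Selection 11: 3384 + 407 = 3791
Selection 12: 3791 + 407 = 4198
Selection 13: 4198 + 407 = 4605
Selection 14: 4605 + 407 = 5012
Selection 15: 5012 + 407 = 5419
Selection 16: 5419 + 407 = 5826 → 5826 − 5648 = 178
Selection 17: 178 + 407 = 585

5369, 128, 535, 942, 1349, 1756, 2163, 2570, 2977, 3384, 3791, 4198, 4605, 5012, 5419, 178, 585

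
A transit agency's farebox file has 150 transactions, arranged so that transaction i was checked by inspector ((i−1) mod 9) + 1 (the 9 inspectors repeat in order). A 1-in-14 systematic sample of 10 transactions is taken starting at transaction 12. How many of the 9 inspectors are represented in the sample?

9

Consecutive selections differ by k = 14, so their inspector numbers differ by 14 mod 9 = 5.
gcd(14, 9) = 1, so the sample visits 9/1 = 9 distinct residues mod 9.
Start 12 is inspector 3; the inspectors hit are 1, 2, 3, 4, 5, 6, 7, 8, 9.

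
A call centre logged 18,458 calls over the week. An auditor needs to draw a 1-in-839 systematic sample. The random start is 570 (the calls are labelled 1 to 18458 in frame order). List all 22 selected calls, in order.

570, 1409, 2248, 3087, 3926, 4765, 5604, 6443, 7282, 8121, 8960, 9799, 10638, 11477, 12316, 13155, 13994, 14833, 15672, 16511, 17350, 18189

call 1: 570
call 2: 570 + 839 = 1409
call 3: 1409 + 839 = 2248
call 4: 2248 + 839 = 3087
call 5: 3087 + 839 = 3926
call 6: 3926 + 839 = 4765
call 7: 4765 + 839 = 5604
call 8: 5604 + 839 = 6443
call 9: 6443 + 839 = 7282
call 10: 7282 + 839 = 8121
call 11: 8121 + 839 = 8960
call 12: 8960 + 839 = 9799
call 13: 9799 + 839 = 10638
call 14: 10638 + 839 = 11477
call 15: 11477 + 839 = 12316
call 16: 12316 + 839 = 13155
call 17: 13155 + 839 = 13994
call 18: 13994 + 839 = 14833
call 19: 14833 + 839 = 15672
call 20: 15672 + 839 = 16511
call 21: 16511 + 839 = 17350
call 22: 17350 + 839 = 18189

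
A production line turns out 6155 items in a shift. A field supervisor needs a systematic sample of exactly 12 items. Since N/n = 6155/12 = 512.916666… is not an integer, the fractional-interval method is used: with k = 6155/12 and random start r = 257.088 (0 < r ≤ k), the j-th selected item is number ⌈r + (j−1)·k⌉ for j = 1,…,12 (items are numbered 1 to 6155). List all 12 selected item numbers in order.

258, 771, 1283, 1796, 2309, 2822, 3335, 3848, 4361, 4874, 5387, 5900

j=1: r + 0k = 257.088 → ⌈·⌉ = 258
j=2: r + 1k = 770.004666… → ⌈·⌉ = 771
j=3: r + 2k = 1282.921333… → ⌈·⌉ = 1283
j=4: r + 3k = 1795.838 → ⌈·⌉ = 1796
j=5: r + 4k = 2308.754666… → ⌈·⌉ = 2309
j=6: r + 5k = 2821.671333… → ⌈·⌉ = 2822
j=7: r + 6k = 3334.588 → ⌈·⌉ = 3335
j=8: r + 7k = 3847.504666… → ⌈·⌉ = 3848
j=9: r + 8k = 4360.421333… → ⌈·⌉ = 4361
j=10: r + 9k = 4873.338 → ⌈·⌉ = 4874
j=11: r + 10k = 5386.254666… → ⌈·⌉ = 5387
j=12: r + 11k = 5899.171333… → ⌈·⌉ = 5900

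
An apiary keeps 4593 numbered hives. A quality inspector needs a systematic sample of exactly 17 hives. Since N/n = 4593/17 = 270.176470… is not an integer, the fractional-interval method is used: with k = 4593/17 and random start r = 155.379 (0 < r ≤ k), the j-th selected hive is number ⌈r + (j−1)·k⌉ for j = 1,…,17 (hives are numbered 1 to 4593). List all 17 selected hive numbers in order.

156, 426, 696, 966, 1237, 1507, 1777, 2047, 2317, 2587, 2858, 3128, 3398, 3668, 3938, 4209, 4479

j=1: r + 0k = 155.379 → ⌈·⌉ = 156
j=2: r + 1k = 425.555470… → ⌈·⌉ = 426
j=3: r + 2k = 695.731941… → ⌈·⌉ = 696
j=4: r + 3k = 965.908411… → ⌈·⌉ = 966
j=5: r + 4k = 1236.084882… → ⌈·⌉ = 1237
j=6: r + 5k = 1506.261352… → ⌈·⌉ = 1507
j=7: r + 6k = 1776.437823… → ⌈·⌉ = 1777
j=8: r + 7k = 2046.614294… → ⌈·⌉ = 2047
j=9: r + 8k = 2316.790764… → ⌈·⌉ = 2317
j=10: r + 9k = 2586.967235… → ⌈·⌉ = 2587
j=11: r + 10k = 2857.143705… → ⌈·⌉ = 2858
j=12: r + 11k = 3127.320176… → ⌈·⌉ = 3128
j=13: r + 12k = 3397.496647… → ⌈·⌉ = 3398
j=14: r + 13k = 3667.673117… → ⌈·⌉ = 3668
j=15: r + 14k = 3937.849588… → ⌈·⌉ = 3938
j=16: r + 15k = 4208.026058… → ⌈·⌉ = 4209
j=17: r + 16k = 4478.202529… → ⌈·⌉ = 4479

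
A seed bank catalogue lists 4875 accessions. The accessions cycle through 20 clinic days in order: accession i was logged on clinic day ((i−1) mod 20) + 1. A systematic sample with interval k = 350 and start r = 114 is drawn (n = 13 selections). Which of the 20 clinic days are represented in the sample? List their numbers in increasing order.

4, 14

Consecutive selections differ by k = 350, so their clinic day numbers differ by 350 mod 20 = 10.
gcd(350, 20) = 10, so the sample visits 20/10 = 2 distinct residues mod 20.
Start 114 is clinic day 14; the clinic days hit are 4, 14.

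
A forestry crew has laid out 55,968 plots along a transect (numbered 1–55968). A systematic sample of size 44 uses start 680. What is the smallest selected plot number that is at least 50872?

51560

k = 55968/44 = 1272
Steps past start: ⌈(50872 − 680)/1272⌉ = ⌈50192/1272⌉ = 40
Selected plot: 680 + 40×1272 = 51560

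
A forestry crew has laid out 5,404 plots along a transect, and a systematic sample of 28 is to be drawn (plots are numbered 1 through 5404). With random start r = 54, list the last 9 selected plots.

3721, 3914, 4107, 4300, 4493, 4686, 4879, 5072, 5265

k = N/n = 5404/28 = 193
20th selection = 54 + 19×193 = 3721
21st: 3721 + 193 = 3914
22nd: 3914 + 193 = 4107
23rd: 4107 + 193 = 4300
24th: 4300 + 193 = 4493
25th: 4493 + 193 = 4686
26th: 4686 + 193 = 4879
27th: 4879 + 193 = 5072
28th: 5072 + 193 = 5265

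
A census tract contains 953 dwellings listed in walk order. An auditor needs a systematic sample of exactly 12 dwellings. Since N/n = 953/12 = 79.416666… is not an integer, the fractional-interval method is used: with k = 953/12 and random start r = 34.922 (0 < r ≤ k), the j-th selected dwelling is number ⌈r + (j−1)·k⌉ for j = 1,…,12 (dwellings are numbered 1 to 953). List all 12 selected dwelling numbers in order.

35, 115, 194, 274, 353, 433, 512, 591, 671, 750, 830, 909

j=1: r + 0k = 34.922 → ⌈·⌉ = 35
j=2: r + 1k = 114.338666… → ⌈·⌉ = 115
j=3: r + 2k = 193.755333… → ⌈·⌉ = 194
j=4: r + 3k = 273.172 → ⌈·⌉ = 274
j=5: r + 4k = 352.588666… → ⌈·⌉ = 353
j=6: r + 5k = 432.005333… → ⌈·⌉ = 433
j=7: r + 6k = 511.422 → ⌈·⌉ = 512
j=8: r + 7k = 590.838666… → ⌈·⌉ = 591
j=9: r + 8k = 670.255333… → ⌈·⌉ = 671
j=10: r + 9k = 749.672 → ⌈·⌉ = 750
j=11: r + 10k = 829.088666… → ⌈·⌉ = 830
j=12: r + 11k = 908.505333… → ⌈·⌉ = 909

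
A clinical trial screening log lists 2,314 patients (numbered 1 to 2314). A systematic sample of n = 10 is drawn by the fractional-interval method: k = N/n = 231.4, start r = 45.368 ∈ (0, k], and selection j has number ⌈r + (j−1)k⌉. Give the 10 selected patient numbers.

46, 277, 509, 740, 971, 1203, 1434, 1666, 1897, 2128

j=1: r + 0k = 45.368 → ⌈·⌉ = 46
j=2: r + 1k = 276.768 → ⌈·⌉ = 277
j=3: r + 2k = 508.168 → ⌈·⌉ = 509
j=4: r + 3k = 739.568 → ⌈·⌉ = 740
j=5: r + 4k = 970.968 → ⌈·⌉ = 971
j=6: r + 5k = 1202.368 → ⌈·⌉ = 1203
j=7: r + 6k = 1433.768 → ⌈·⌉ = 1434
j=8: r + 7k = 1665.168 → ⌈·⌉ = 1666
j=9: r + 8k = 1896.568 → ⌈·⌉ = 1897
j=10: r + 9k = 2127.968 → ⌈·⌉ = 2128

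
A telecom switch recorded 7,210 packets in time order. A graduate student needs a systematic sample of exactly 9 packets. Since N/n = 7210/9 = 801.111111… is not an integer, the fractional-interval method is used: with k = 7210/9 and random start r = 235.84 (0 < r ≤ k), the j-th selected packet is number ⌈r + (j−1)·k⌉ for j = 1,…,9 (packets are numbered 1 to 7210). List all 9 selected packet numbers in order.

236, 1037, 1839, 2640, 3441, 4242, 5043, 5844, 6645

j=1: r + 0k = 235.84 → ⌈·⌉ = 236
j=2: r + 1k = 1036.951111… → ⌈·⌉ = 1037
j=3: r + 2k = 1838.062222… → ⌈·⌉ = 1839
j=4: r + 3k = 2639.173333… → ⌈·⌉ = 2640
j=5: r + 4k = 3440.284444… → ⌈·⌉ = 3441
j=6: r + 5k = 4241.395555… → ⌈·⌉ = 4242
j=7: r + 6k = 5042.506666… → ⌈·⌉ = 5043
j=8: r + 7k = 5843.617777… → ⌈·⌉ = 5844
j=9: r + 8k = 6644.728888… → ⌈·⌉ = 6645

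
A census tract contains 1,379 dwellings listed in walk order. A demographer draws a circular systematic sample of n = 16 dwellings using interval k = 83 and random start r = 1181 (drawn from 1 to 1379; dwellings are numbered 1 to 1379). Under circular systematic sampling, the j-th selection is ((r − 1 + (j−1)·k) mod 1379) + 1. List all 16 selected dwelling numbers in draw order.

1181, 1264, 1347, 51, 134, 217, 300, 383, 466, 549, 632, 715, 798, 881, 964, 1047

Selection 1: 1181
Selection 2: 1181 + 83 = 1264
Selection 3: 1264 + 83 = 1347
Selection 4: 1347 + 83 = 1430 → 1430 − 1379 = 51
Selection 5: 51 + 83 = 134
Selection 6: 134 + 83 = 217
Selection 7: 217 + 83 = 300
Selection 8: 300 + 83 = 383
Selection 9: 383 + 83 = 466
Selection 10: 466 + 83 = 549
Selection 11: 549 + 83 = 632
Selection 12: 632 + 83 = 715
Selection 13: 715 + 83 = 798
Selection 14: 798 + 83 = 881
Selection 15: 881 + 83 = 964
Selection 16: 964 + 83 = 1047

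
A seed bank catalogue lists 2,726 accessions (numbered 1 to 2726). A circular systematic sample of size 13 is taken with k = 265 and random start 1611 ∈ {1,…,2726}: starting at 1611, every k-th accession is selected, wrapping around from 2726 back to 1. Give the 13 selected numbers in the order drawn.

1611, 1876, 2141, 2406, 2671, 210, 475, 740, 1005, 1270, 1535, 1800, 2065

Selection 1: 1611
Selection 2: 1611 + 265 = 1876
Selection 3: 1876 + 265 = 2141
Selection 4: 2141 + 265 = 2406
Selection 5: 2406 + 265 = 2671
Selection 6: 2671 + 265 = 2936 → 2936 − 2726 = 210
Selection 7: 210 + 265 = 475
Selection 8: 475 + 265 = 740
Selection 9: 740 + 265 = 1005
Selection 10: 1005 + 265 = 1270
Selection 11: 1270 + 265 = 1535
Selection 12: 1535 + 265 = 1800
Selection 13: 1800 + 265 = 2065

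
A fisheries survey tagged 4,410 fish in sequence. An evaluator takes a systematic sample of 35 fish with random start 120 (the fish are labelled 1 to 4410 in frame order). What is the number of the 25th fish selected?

k = 4410/35 = 126
25th selection = r + (25−1)·k = 120 + 24×126 = 120 + 3024 = 3144

3144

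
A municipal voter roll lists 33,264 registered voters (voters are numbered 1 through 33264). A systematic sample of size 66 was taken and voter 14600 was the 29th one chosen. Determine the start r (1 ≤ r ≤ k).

488

k = 33264/66 = 504
r = 14600 − (29−1)×504 = 14600 − 14112 = 488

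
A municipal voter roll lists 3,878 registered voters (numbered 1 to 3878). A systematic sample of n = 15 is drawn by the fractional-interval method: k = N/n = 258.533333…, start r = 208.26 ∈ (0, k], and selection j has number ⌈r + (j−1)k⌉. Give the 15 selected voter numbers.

j=1: r + 0k = 208.26 → ⌈·⌉ = 209
j=2: r + 1k = 466.793333… → ⌈·⌉ = 467
j=3: r + 2k = 725.326666… → ⌈·⌉ = 726
j=4: r + 3k = 983.86 → ⌈·⌉ = 984
j=5: r + 4k = 1242.393333… → ⌈·⌉ = 1243
j=6: r + 5k = 1500.926666… → ⌈·⌉ = 1501
j=7: r + 6k = 1759.46 → ⌈·⌉ = 1760
j=8: r + 7k = 2017.993333… → ⌈·⌉ = 2018
j=9: r + 8k = 2276.526666… → ⌈·⌉ = 2277
j=10: r + 9k = 2535.06 → ⌈·⌉ = 2536
j=11: r + 10k = 2793.593333… → ⌈·⌉ = 2794
j=12: r + 11k = 3052.126666… → ⌈·⌉ = 3053
j=13: r + 12k = 3310.66 → ⌈·⌉ = 3311
j=14: r + 13k = 3569.193333… → ⌈·⌉ = 3570
j=15: r + 14k = 3827.726666… → ⌈·⌉ = 3828

209, 467, 726, 984, 1243, 1501, 1760, 2018, 2277, 2536, 2794, 3053, 3311, 3570, 3828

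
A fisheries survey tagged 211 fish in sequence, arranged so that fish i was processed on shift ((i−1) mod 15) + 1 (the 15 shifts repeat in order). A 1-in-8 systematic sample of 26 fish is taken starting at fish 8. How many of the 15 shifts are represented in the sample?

15

Consecutive selections differ by k = 8, so their shift numbers differ by 8 mod 15 = 8.
gcd(8, 15) = 1, so the sample visits 15/1 = 15 distinct residues mod 15.
Start 8 is shift 8; the shifts hit are 1, 2, 3, 4, 5, 6, 7, 8, 9, 10, 11, 12, 13, 14, 15.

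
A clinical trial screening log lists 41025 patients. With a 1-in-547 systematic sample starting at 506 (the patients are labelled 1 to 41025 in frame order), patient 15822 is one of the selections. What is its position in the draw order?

29

k = 547
position = (15822 − 506)/547 + 1 = 15316/547 + 1 = 28 + 1 = 29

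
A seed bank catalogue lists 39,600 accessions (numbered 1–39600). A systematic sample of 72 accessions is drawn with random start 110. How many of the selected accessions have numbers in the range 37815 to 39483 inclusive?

3

k = 39600/72 = 550
First selection ≥ 37815: 110 + ⌈(37815−110)/550⌉·550 = 110 + 69×550 = 38060
Last selection ≤ 39483: 110 + ⌊(39483−110)/550⌋·550 = 110 + 71×550 = 39160
Count = 71 − 69 + 1 = 3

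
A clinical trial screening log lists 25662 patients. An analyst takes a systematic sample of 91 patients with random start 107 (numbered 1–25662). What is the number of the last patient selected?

25487

k = 25662/91 = 282
91st selection = r + (91−1)·k = 107 + 90×282 = 107 + 25380 = 25487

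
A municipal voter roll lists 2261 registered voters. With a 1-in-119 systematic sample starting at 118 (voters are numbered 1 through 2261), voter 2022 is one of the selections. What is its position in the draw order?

17

k = 119
position = (2022 − 118)/119 + 1 = 1904/119 + 1 = 16 + 1 = 17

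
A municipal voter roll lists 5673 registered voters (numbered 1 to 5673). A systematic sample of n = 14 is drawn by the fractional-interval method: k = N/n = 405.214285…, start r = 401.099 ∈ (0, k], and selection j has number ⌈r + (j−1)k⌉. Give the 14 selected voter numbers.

402, 807, 1212, 1617, 2022, 2428, 2833, 3238, 3643, 4049, 4454, 4859, 5264, 5669

j=1: r + 0k = 401.099 → ⌈·⌉ = 402
j=2: r + 1k = 806.313285… → ⌈·⌉ = 807
j=3: r + 2k = 1211.527571… → ⌈·⌉ = 1212
j=4: r + 3k = 1616.741857… → ⌈·⌉ = 1617
j=5: r + 4k = 2021.956142… → ⌈·⌉ = 2022
j=6: r + 5k = 2427.170428… → ⌈·⌉ = 2428
j=7: r + 6k = 2832.384714… → ⌈·⌉ = 2833
j=8: r + 7k = 3237.599 → ⌈·⌉ = 3238
j=9: r + 8k = 3642.813285… → ⌈·⌉ = 3643
j=10: r + 9k = 4048.027571… → ⌈·⌉ = 4049
j=11: r + 10k = 4453.241857… → ⌈·⌉ = 4454
j=12: r + 11k = 4858.456142… → ⌈·⌉ = 4859
j=13: r + 12k = 5263.670428… → ⌈·⌉ = 5264
j=14: r + 13k = 5668.884714… → ⌈·⌉ = 5669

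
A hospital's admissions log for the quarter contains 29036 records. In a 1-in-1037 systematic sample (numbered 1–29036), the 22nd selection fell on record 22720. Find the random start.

k = 1037
r = 22720 − (22−1)×1037 = 22720 − 21777 = 943

943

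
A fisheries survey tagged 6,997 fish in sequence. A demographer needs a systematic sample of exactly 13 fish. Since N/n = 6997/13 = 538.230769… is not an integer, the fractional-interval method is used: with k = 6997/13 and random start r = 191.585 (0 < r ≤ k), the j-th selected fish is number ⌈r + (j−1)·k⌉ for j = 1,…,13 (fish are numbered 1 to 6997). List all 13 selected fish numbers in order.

j=1: r + 0k = 191.585 → ⌈·⌉ = 192
j=2: r + 1k = 729.815769… → ⌈·⌉ = 730
j=3: r + 2k = 1268.046538… → ⌈·⌉ = 1269
j=4: r + 3k = 1806.277307… → ⌈·⌉ = 1807
j=5: r + 4k = 2344.508076… → ⌈·⌉ = 2345
j=6: r + 5k = 2882.738846… → ⌈·⌉ = 2883
j=7: r + 6k = 3420.969615… → ⌈·⌉ = 3421
j=8: r + 7k = 3959.200384… → ⌈·⌉ = 3960
j=9: r + 8k = 4497.431153… → ⌈·⌉ = 4498
j=10: r + 9k = 5035.661923… → ⌈·⌉ = 5036
j=11: r + 10k = 5573.892692… → ⌈·⌉ = 5574
j=12: r + 11k = 6112.123461… → ⌈·⌉ = 6113
j=13: r + 12k = 6650.354230… → ⌈·⌉ = 6651

192, 730, 1269, 1807, 2345, 2883, 3421, 3960, 4498, 5036, 5574, 6113, 6651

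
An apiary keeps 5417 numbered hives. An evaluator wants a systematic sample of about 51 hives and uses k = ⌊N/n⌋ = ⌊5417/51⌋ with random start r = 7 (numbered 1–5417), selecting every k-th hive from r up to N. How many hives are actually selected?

52

k = ⌊5417/51⌋ = 106
Achieved size = ⌊(5417 − 7)/106⌋ + 1 = ⌊5410/106⌋ + 1 = 51 + 1 = 52
(last selection: 7 + 51×106 = 5413 ≤ 5417; next would be 5519 > 5417)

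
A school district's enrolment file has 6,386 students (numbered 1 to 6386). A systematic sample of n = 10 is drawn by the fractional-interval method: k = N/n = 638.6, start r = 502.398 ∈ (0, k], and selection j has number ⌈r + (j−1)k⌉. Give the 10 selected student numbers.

503, 1141, 1780, 2419, 3057, 3696, 4334, 4973, 5612, 6250

j=1: r + 0k = 502.398 → ⌈·⌉ = 503
j=2: r + 1k = 1140.998 → ⌈·⌉ = 1141
j=3: r + 2k = 1779.598 → ⌈·⌉ = 1780
j=4: r + 3k = 2418.198 → ⌈·⌉ = 2419
j=5: r + 4k = 3056.798 → ⌈·⌉ = 3057
j=6: r + 5k = 3695.398 → ⌈·⌉ = 3696
j=7: r + 6k = 4333.998 → ⌈·⌉ = 4334
j=8: r + 7k = 4972.598 → ⌈·⌉ = 4973
j=9: r + 8k = 5611.198 → ⌈·⌉ = 5612
j=10: r + 9k = 6249.798 → ⌈·⌉ = 6250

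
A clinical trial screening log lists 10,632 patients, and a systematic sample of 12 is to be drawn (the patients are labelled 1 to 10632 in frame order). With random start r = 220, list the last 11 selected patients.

k = N/n = 10632/12 = 886
2nd selection = 220 + 1×886 = 1106
3rd: 1106 + 886 = 1992
4th: 1992 + 886 = 2878
5th: 2878 + 886 = 3764
6th: 3764 + 886 = 4650
7th: 4650 + 886 = 5536
8th: 5536 + 886 = 6422
9th: 6422 + 886 = 7308
10th: 7308 + 886 = 8194
11th: 8194 + 886 = 9080
12th: 9080 + 886 = 9966

1106, 1992, 2878, 3764, 4650, 5536, 6422, 7308, 8194, 9080, 9966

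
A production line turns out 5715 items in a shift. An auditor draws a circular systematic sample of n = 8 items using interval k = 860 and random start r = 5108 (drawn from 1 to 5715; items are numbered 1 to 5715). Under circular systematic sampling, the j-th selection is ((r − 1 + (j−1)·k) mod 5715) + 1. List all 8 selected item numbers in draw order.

Selection 1: 5108
Selection 2: 5108 + 860 = 5968 → 5968 − 5715 = 253
Selection 3: 253 + 860 = 1113
Selection 4: 1113 + 860 = 1973
Selection 5: 1973 + 860 = 2833
Selection 6: 2833 + 860 = 3693
Selection 7: 3693 + 860 = 4553
Selection 8: 4553 + 860 = 5413

5108, 253, 1113, 1973, 2833, 3693, 4553, 5413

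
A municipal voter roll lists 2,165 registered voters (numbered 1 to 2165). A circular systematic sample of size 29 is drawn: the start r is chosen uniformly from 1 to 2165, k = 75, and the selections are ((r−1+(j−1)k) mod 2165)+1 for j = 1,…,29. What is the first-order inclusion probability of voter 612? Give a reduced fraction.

29/2165

For each position j, as r ranges over 1…2165 the j-th selection hits every voter exactly once, so voter 612 is selected for exactly 29 of the 2165 starts.
Inclusion probability = 29/2165.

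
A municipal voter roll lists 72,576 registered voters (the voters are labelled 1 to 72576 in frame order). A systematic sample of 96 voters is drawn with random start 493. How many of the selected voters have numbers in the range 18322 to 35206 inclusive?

k = 72576/96 = 756
First selection ≥ 18322: 493 + ⌈(18322−493)/756⌉·756 = 493 + 24×756 = 18637
Last selection ≤ 35206: 493 + ⌊(35206−493)/756⌋·756 = 493 + 45×756 = 34513
Count = 45 − 24 + 1 = 22

22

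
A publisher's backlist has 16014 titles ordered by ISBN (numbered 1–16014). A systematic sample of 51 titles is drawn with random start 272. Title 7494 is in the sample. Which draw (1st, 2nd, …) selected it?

k = 16014/51 = 314
position = (7494 − 272)/314 + 1 = 7222/314 + 1 = 23 + 1 = 24

24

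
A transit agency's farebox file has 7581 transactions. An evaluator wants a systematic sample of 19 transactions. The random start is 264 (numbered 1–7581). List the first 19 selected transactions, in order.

k = N/n = 7581/19 = 399
transaction 1: 264
transaction 2: 264 + 399 = 663
transaction 3: 663 + 399 = 1062
transaction 4: 1062 + 399 = 1461
transaction 5: 1461 + 399 = 1860
transaction 6: 1860 + 399 = 2259
transaction 7: 2259 + 399 = 2658
transaction 8: 2658 + 399 = 3057
transaction 9: 3057 + 399 = 3456
transaction 10: 3456 + 399 = 3855
transaction 11: 3855 + 399 = 4254
transaction 12: 4254 + 399 = 4653
transaction 13: 4653 + 399 = 5052
transaction 14: 5052 + 399 = 5451
transaction 15: 5451 + 399 = 5850
transaction 16: 5850 + 399 = 6249
transaction 17: 6249 + 399 = 6648
transaction 18: 6648 + 399 = 7047
transaction 19: 7047 + 399 = 7446

264, 663, 1062, 1461, 1860, 2259, 2658, 3057, 3456, 3855, 4254, 4653, 5052, 5451, 5850, 6249, 6648, 7047, 7446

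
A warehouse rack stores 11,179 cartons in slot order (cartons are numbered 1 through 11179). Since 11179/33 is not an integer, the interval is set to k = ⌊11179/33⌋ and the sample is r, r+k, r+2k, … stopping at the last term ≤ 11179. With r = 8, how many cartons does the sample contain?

k = ⌊11179/33⌋ = 338
Achieved size = ⌊(11179 − 8)/338⌋ + 1 = ⌊11171/338⌋ + 1 = 33 + 1 = 34
(last selection: 8 + 33×338 = 11162 ≤ 11179; next would be 11500 > 11179)

34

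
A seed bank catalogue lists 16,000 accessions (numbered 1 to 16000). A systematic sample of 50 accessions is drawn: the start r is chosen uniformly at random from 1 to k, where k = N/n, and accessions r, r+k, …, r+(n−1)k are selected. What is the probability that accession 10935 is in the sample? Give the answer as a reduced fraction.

k = 16000/50 = 320.
Accession 10935 is selected iff r ≡ 10935 (mod 320); exactly one such r in {1,…,320}.
Inclusion probability = 1/320.

1/320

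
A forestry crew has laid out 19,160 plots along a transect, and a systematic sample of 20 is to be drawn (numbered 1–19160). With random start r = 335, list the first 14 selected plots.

335, 1293, 2251, 3209, 4167, 5125, 6083, 7041, 7999, 8957, 9915, 10873, 11831, 12789

k = N/n = 19160/20 = 958
plot 1: 335
plot 2: 335 + 958 = 1293
plot 3: 1293 + 958 = 2251
plot 4: 2251 + 958 = 3209
plot 5: 3209 + 958 = 4167
plot 6: 4167 + 958 = 5125
plot 7: 5125 + 958 = 6083
plot 8: 6083 + 958 = 7041
plot 9: 7041 + 958 = 7999
plot 10: 7999 + 958 = 8957
plot 11: 8957 + 958 = 9915
plot 12: 9915 + 958 = 10873
plot 13: 10873 + 958 = 11831
plot 14: 11831 + 958 = 12789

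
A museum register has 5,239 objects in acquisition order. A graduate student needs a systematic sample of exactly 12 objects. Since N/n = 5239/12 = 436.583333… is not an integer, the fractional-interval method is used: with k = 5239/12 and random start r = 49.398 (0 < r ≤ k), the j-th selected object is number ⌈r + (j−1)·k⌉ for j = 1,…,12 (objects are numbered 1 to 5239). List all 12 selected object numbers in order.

j=1: r + 0k = 49.398 → ⌈·⌉ = 50
j=2: r + 1k = 485.981333… → ⌈·⌉ = 486
j=3: r + 2k = 922.564666… → ⌈·⌉ = 923
j=4: r + 3k = 1359.148 → ⌈·⌉ = 1360
j=5: r + 4k = 1795.731333… → ⌈·⌉ = 1796
j=6: r + 5k = 2232.314666… → ⌈·⌉ = 2233
j=7: r + 6k = 2668.898 → ⌈·⌉ = 2669
j=8: r + 7k = 3105.481333… → ⌈·⌉ = 3106
j=9: r + 8k = 3542.064666… → ⌈·⌉ = 3543
j=10: r + 9k = 3978.648 → ⌈·⌉ = 3979
j=11: r + 10k = 4415.231333… → ⌈·⌉ = 4416
j=12: r + 11k = 4851.814666… → ⌈·⌉ = 4852

50, 486, 923, 1360, 1796, 2233, 2669, 3106, 3543, 3979, 4416, 4852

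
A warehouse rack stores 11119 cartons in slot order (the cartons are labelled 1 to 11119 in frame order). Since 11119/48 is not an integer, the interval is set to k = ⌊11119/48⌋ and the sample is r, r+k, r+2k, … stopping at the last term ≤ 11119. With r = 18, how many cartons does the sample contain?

49

k = ⌊11119/48⌋ = 231
Achieved size = ⌊(11119 − 18)/231⌋ + 1 = ⌊11101/231⌋ + 1 = 48 + 1 = 49
(last selection: 18 + 48×231 = 11106 ≤ 11119; next would be 11337 > 11119)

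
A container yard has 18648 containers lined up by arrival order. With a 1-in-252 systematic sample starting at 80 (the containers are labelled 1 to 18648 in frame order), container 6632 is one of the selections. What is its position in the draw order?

k = 252
position = (6632 − 80)/252 + 1 = 6552/252 + 1 = 26 + 1 = 27

27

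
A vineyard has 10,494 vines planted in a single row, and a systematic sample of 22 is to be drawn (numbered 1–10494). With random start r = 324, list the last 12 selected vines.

5094, 5571, 6048, 6525, 7002, 7479, 7956, 8433, 8910, 9387, 9864, 10341

k = N/n = 10494/22 = 477
11th selection = 324 + 10×477 = 5094
12th: 5094 + 477 = 5571
13th: 5571 + 477 = 6048
14th: 6048 + 477 = 6525
15th: 6525 + 477 = 7002
16th: 7002 + 477 = 7479
17th: 7479 + 477 = 7956
18th: 7956 + 477 = 8433
19th: 8433 + 477 = 8910
20th: 8910 + 477 = 9387
21st: 9387 + 477 = 9864
22nd: 9864 + 477 = 10341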